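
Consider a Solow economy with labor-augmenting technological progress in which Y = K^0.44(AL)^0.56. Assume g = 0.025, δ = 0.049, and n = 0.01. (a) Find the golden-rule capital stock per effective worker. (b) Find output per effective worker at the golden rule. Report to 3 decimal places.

(a) k_gold ≈ 19.241; (b) y_gold ≈ 3.673

n + g + δ = 0.01 + 0.025 + 0.049 = 0.084.
Setting f'(k) = n+g+δ gives 0.44·k^(0.44−1) = 0.084, hence k_gold = (0.44/0.084)^(1/0.56) ≈ 19.2415.
y_gold = 19.2415^0.44 ≈ 3.6734.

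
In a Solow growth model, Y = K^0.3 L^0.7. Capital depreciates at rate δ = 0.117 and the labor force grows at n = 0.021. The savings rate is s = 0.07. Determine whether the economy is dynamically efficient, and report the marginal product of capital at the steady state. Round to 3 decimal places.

Break-even investment rate: n + δ = 0.021 + 0.117 = 0.138.
Steady-state k*: s·k^0.3 = 0.138·k gives k* = (0.07/0.138)^(1/0.7) ≈ 0.3792.
MPK = 0.3·0.3792^(-0.7) ≈ 0.5914.
MPK > n+δ = 0.138, so the economy is dynamically efficient (under-saving).

dynamically efficient; MPK ≈ 0.591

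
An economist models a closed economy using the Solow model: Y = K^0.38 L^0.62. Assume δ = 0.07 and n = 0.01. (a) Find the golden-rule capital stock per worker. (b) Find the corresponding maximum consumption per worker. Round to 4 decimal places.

The effective depreciation rate is n + δ = 0.01 + 0.07 = 0.08.
Golden rule sets MPK = n+δ: 0.38·k^(0.38−1) = 0.08, so k_gold = (0.38/0.08)^(1/0.62) ≈ 12.3436.
y_gold = 12.3436^0.38 ≈ 2.5986; c_gold = y_gold − 0.08·k_gold ≈ 1.6112.

(a) k_gold ≈ 12.3436; (b) c_gold ≈ 1.6112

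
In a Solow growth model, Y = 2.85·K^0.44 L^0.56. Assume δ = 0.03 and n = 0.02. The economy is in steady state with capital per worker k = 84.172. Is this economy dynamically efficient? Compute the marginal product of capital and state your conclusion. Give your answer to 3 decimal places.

n + δ = 0.02 + 0.03 = 0.05.
MPK = 0.44·2.85·k^(0.44−1) = 0.44·2.85·84.172^(-0.56) ≈ 0.1048.
MPK > 0.05, so the economy is dynamically efficient (under-saving).

dynamically efficient; MPK ≈ 0.105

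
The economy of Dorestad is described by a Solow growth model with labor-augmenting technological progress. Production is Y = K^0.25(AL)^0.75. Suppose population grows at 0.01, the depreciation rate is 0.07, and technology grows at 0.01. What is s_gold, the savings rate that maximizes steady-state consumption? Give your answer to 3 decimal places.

s_gold = 0.250

The effective depreciation rate is n + g + δ = 0.01 + 0.01 + 0.07 = 0.09.
At the golden rule MPK = n+g+δ, and in any Cobb-Douglas steady state s = (n+g+δ)·k/y = MPK·k/y = capital's share 0.25.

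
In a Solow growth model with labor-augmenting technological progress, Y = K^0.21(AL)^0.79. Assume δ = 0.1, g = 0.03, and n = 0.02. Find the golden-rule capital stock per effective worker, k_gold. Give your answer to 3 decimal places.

k_gold ≈ 1.531

Capital per effective worker breaks even when investment replaces (n + g + δ)·k; here n + g + δ = 0.15.
At the golden rule the marginal product of capital equals n+g+δ: 0.21·k^(0.21−1) = 0.15. Solving, k_gold = (0.21/0.15)^(1/0.79) ≈ 1.5310.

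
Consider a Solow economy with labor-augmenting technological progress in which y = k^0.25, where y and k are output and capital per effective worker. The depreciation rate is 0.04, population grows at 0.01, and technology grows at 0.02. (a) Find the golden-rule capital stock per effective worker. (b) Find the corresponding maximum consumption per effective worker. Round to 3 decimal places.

n + g + δ = 0.01 + 0.02 + 0.04 = 0.07.
Golden rule sets MPK = n+g+δ: 0.25·k^(0.25−1) = 0.07, so k_gold = (0.25/0.07)^(1/0.75) ≈ 5.4591.
y_gold = 5.4591^0.25 ≈ 1.5286; c_gold = y_gold − 0.07·k_gold ≈ 1.1464.

(a) k_gold ≈ 5.459; (b) c_gold ≈ 1.146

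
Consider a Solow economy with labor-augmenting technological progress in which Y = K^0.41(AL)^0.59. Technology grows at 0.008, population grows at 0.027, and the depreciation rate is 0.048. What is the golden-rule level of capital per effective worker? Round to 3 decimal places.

k_gold ≈ 14.989

Capital per effective worker breaks even when investment replaces (n + g + δ)·k; here n + g + δ = 0.083.
At the golden rule the marginal product of capital equals n+g+δ: 0.41·k^(0.41−1) = 0.083. Solving, k_gold = (0.41/0.083)^(1/0.59) ≈ 14.9890.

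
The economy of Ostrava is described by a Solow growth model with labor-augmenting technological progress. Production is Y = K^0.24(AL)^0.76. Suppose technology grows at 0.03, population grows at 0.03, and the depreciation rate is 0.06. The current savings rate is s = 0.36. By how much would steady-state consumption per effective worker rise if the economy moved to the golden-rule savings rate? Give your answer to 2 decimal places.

Δc ≈ 0.04

The effective depreciation rate is n + g + δ = 0.03 + 0.03 + 0.06 = 0.12.
Current steady state (s = 0.36): k* = (0.36/0.12)^(1/0.76) ≈ 4.2442, y* = 4.2442^0.24 ≈ 1.4147, c* = (1−0.36)·1.4147 ≈ 0.9054.
Setting f'(k) = n+g+δ gives 0.24·k^(0.24−1) = 0.12, hence k_gold = (0.24/0.12)^(1/0.76) ≈ 2.4894.
y_gold = 2.4894^0.24 ≈ 1.2447, c_gold = y_gold − 0.12·k_gold ≈ 0.9460.
Gain: Δc = 0.9460 − 0.9054 ≈ 0.0405.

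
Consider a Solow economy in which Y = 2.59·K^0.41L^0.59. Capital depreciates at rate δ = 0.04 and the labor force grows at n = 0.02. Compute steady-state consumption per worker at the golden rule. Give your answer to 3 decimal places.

Capital per worker breaks even when investment replaces (n + δ)·k; here n + δ = 0.06.
At the golden rule the marginal product of capital equals n+δ: 0.41·2.59·k^(0.41−1) = 0.06. Solving, k_gold = (0.41·2.59/0.06)^(1/0.59) ≈ 130.3586.
y_gold = 2.59·130.3586^0.41 ≈ 19.0769.
c_gold = y_gold − (n+δ)·k_gold = 19.0769 − 0.06·130.3586 ≈ 11.2554.

c_gold ≈ 11.255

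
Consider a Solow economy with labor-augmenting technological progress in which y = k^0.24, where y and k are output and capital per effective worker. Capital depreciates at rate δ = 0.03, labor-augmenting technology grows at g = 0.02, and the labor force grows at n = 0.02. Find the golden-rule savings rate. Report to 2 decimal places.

Capital per effective worker breaks even when investment replaces (n + g + δ)·k; here n + g + δ = 0.07.
At the golden rule MPK = n+g+δ, and in any Cobb-Douglas steady state s = (n+g+δ)·k/y = MPK·k/y = capital's share 0.24.

s_gold = 0.24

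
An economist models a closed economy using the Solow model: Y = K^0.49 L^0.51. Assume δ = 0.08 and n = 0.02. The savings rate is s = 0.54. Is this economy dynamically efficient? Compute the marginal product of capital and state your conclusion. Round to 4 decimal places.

dynamically inefficient; MPK ≈ 0.0907

Break-even investment rate: n + δ = 0.02 + 0.08 = 0.1.
Steady-state k*: s·k^0.49 = 0.1·k gives k* = (0.54/0.1)^(1/0.51) ≈ 27.2939.
MPK = 0.49·27.2939^(-0.51) ≈ 0.0907.
MPK < n+δ = 0.1, so the economy is dynamically inefficient (over-saving).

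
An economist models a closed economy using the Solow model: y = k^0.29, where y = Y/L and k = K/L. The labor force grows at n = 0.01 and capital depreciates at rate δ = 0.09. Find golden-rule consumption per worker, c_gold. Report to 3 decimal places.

Break-even investment rate: n + δ = 0.01 + 0.09 = 0.1.
Maximizing c = f(k) − (n+δ)·k gives f'(k) = n+δ, i.e. 0.29·k^(0.29−1) = 0.1, so k_gold = (0.29/0.1)^(1/0.71) ≈ 4.4799.
y_gold = 4.4799^0.29 ≈ 1.5448.
c_gold = y_gold − (n+δ)·k_gold = 1.5448 − 0.1·4.4799 ≈ 1.0968.

c_gold ≈ 1.097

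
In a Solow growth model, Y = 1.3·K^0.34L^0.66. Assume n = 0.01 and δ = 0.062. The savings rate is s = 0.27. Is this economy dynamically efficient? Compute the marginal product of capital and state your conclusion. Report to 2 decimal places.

dynamically efficient; MPK ≈ 0.09

Break-even investment rate: n + δ = 0.01 + 0.062 = 0.072.
Steady-state k*: s·A·k^0.34 = 0.072·k gives k* = (0.27·1.3/0.072)^(1/0.66) ≈ 11.0252.
MPK = 0.34·1.3·11.0252^(-0.66) ≈ 0.0907.
MPK > n+δ = 0.072, so the economy is dynamically efficient (under-saving).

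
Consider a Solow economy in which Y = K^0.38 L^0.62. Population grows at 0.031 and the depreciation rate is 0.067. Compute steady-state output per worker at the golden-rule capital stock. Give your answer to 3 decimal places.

y_gold ≈ 2.295

Break-even investment rate: n + δ = 0.031 + 0.067 = 0.098.
Golden rule sets MPK = n+δ: 0.38·k^(0.38−1) = 0.098, so k_gold = (0.38/0.098)^(1/0.62) ≈ 8.8979.
Output: y_gold = k_gold^0.38 = 8.8979^0.38 ≈ 2.2947.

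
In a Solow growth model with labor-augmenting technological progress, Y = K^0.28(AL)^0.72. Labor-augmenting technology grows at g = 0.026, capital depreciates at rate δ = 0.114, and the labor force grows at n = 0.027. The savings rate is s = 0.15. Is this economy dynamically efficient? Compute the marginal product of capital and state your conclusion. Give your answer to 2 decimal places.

dynamically efficient; MPK ≈ 0.31

The effective depreciation rate is n + g + δ = 0.027 + 0.026 + 0.114 = 0.167.
Steady-state k*: s·k^0.28 = 0.167·k gives k* = (0.15/0.167)^(1/0.72) ≈ 0.8615.
MPK = 0.28·0.8615^(-0.72) ≈ 0.3117.
MPK > n+g+δ = 0.167, so the economy is dynamically efficient (under-saving).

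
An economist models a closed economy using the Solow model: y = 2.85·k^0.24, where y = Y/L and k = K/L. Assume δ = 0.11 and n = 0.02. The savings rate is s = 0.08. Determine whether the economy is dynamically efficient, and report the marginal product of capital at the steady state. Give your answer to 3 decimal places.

Break-even investment rate: n + δ = 0.02 + 0.11 = 0.13.
Steady-state k*: s·A·k^0.24 = 0.13·k gives k* = (0.08·2.85/0.13)^(1/0.76) ≈ 2.0943.
MPK = 0.24·2.85·2.0943^(-0.76) ≈ 0.3900.
MPK > n+δ = 0.13, so the economy is dynamically efficient (under-saving).

dynamically efficient; MPK ≈ 0.390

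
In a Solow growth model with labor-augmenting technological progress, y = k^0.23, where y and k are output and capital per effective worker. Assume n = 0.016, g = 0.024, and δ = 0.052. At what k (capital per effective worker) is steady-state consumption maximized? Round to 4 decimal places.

Capital per effective worker breaks even when investment replaces (n + g + δ)·k; here n + g + δ = 0.092.
Maximizing c = f(k) − (n+g+δ)·k gives f'(k) = n+g+δ, i.e. 0.23·k^(0.23−1) = 0.092, so k_gold = (0.23/0.092)^(1/0.77) ≈ 3.2870.

k_gold ≈ 3.2870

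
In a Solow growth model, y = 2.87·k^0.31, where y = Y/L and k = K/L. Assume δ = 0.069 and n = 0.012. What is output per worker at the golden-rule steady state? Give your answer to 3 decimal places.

y_gold ≈ 8.423

n + δ = 0.012 + 0.069 = 0.081.
Golden rule sets MPK = n+δ: 0.31·2.87·k^(0.31−1) = 0.081, so k_gold = (0.31·2.87/0.081)^(1/0.69) ≈ 32.2363.
Output: y_gold = 2.87·k_gold^0.31 = 2.87·32.2363^0.31 ≈ 8.4230.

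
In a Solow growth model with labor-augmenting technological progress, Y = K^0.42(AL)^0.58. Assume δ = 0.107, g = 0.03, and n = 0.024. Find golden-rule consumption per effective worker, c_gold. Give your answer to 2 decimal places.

c_gold ≈ 1.16

Break-even investment rate: n + g + δ = 0.024 + 0.03 + 0.107 = 0.161.
Maximizing c = f(k) − (n+g+δ)·k gives f'(k) = n+g+δ, i.e. 0.42·k^(0.42−1) = 0.161, so k_gold = (0.42/0.161)^(1/0.58) ≈ 5.2236.
y_gold = 5.2236^0.42 ≈ 2.0024.
c_gold = y_gold − (n+g+δ)·k_gold = 2.0024 − 0.161·5.2236 ≈ 1.1614.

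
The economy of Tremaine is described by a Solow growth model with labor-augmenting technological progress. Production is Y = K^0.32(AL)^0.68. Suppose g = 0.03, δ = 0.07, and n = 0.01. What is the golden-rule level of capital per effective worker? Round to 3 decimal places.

k_gold ≈ 4.808

Capital per effective worker breaks even when investment replaces (n + g + δ)·k; here n + g + δ = 0.11.
At the golden rule the marginal product of capital equals n+g+δ: 0.32·k^(0.32−1) = 0.11. Solving, k_gold = (0.32/0.11)^(1/0.68) ≈ 4.8083.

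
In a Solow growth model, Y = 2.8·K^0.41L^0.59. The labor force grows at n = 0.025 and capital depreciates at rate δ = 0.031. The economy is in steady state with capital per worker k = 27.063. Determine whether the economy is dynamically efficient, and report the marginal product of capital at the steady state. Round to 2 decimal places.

Capital per worker breaks even when investment replaces (n + δ)·k; here n + δ = 0.056.
MPK = 0.41·2.8·k^(0.41−1) = 0.41·2.8·27.063^(-0.59) ≈ 0.1640.
MPK > 0.056, so the economy is dynamically efficient (under-saving).

dynamically efficient; MPK ≈ 0.16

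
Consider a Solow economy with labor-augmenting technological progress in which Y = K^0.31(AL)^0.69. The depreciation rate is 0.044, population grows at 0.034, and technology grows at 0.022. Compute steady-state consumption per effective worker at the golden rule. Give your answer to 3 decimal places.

c_gold ≈ 1.147

n + g + δ = 0.034 + 0.022 + 0.044 = 0.1.
Golden rule sets MPK = n+g+δ: 0.31·k^(0.31−1) = 0.1, so k_gold = (0.31/0.1)^(1/0.69) ≈ 5.1537.
y_gold = 5.1537^0.31 ≈ 1.6625.
c_gold = y_gold − (n+g+δ)·k_gold = 1.6625 − 0.1·5.1537 ≈ 1.1471.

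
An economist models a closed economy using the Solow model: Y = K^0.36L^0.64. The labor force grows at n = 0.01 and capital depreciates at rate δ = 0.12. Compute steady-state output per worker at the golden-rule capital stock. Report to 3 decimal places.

y_gold ≈ 1.773

Break-even investment rate: n + δ = 0.01 + 0.12 = 0.13.
Setting f'(k) = n+δ gives 0.36·k^(0.36−1) = 0.13, hence k_gold = (0.36/0.13)^(1/0.64) ≈ 4.9112.
Output: y_gold = k_gold^0.36 = 4.9112^0.36 ≈ 1.7735.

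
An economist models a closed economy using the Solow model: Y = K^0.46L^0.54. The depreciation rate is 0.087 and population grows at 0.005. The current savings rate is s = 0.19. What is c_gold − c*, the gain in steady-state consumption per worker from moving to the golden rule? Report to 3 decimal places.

Break-even investment rate: n + δ = 0.005 + 0.087 = 0.092.
Current steady state (s = 0.19): k* = (0.19/0.092)^(1/0.54) ≈ 3.8306, y* = 3.8306^0.46 ≈ 1.8548, c* = (1−0.19)·1.8548 ≈ 1.5024.
Setting f'(k) = n+δ gives 0.46·k^(0.46−1) = 0.092, hence k_gold = (0.46/0.092)^(1/0.54) ≈ 19.6965.
y_gold = 19.6965^0.46 ≈ 3.9393, c_gold = y_gold − 0.092·k_gold ≈ 2.1272.
Gain: Δc = 2.1272 − 1.5024 ≈ 0.6248.

Δc ≈ 0.625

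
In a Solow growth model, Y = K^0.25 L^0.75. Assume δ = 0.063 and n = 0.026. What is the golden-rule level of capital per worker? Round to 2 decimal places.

k_gold ≈ 3.96

Break-even investment rate: n + δ = 0.026 + 0.063 = 0.089.
At the golden rule the marginal product of capital equals n+δ: 0.25·k^(0.25−1) = 0.089. Solving, k_gold = (0.25/0.089)^(1/0.75) ≈ 3.9634.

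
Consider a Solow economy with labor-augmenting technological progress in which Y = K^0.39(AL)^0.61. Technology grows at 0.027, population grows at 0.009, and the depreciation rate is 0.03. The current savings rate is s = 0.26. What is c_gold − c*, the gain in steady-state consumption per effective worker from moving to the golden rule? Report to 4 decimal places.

Break-even investment rate: n + g + δ = 0.009 + 0.027 + 0.03 = 0.066.
Current steady state (s = 0.26): k* = (0.26/0.066)^(1/0.61) ≈ 9.4649, y* = 9.4649^0.39 ≈ 2.4026, c* = (1−0.26)·2.4026 ≈ 1.7779.
Setting f'(k) = n+g+δ gives 0.39·k^(0.39−1) = 0.066, hence k_gold = (0.39/0.066)^(1/0.61) ≈ 18.3987.
y_gold = 18.3987^0.39 ≈ 3.1136, c_gold = y_gold − 0.066·k_gold ≈ 1.8993.
Gain: Δc = 1.8993 − 1.7779 ≈ 0.1214.

Δc ≈ 0.1214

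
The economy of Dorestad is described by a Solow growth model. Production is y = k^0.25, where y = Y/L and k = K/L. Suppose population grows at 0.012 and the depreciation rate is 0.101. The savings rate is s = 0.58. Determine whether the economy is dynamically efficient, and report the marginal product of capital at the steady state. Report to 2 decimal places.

dynamically inefficient; MPK ≈ 0.05

n + δ = 0.012 + 0.101 = 0.113.
Steady-state k*: s·k^0.25 = 0.113·k gives k* = (0.58/0.113)^(1/0.75) ≈ 8.8539.
MPK = 0.25·8.8539^(-0.75) ≈ 0.0487.
MPK < n+δ = 0.113, so the economy is dynamically inefficient (over-saving).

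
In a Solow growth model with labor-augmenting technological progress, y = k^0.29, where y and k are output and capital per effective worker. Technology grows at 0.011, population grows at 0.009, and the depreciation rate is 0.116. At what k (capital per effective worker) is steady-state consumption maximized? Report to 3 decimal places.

k_gold ≈ 2.905

Capital per effective worker breaks even when investment replaces (n + g + δ)·k; here n + g + δ = 0.136.
Maximizing c = f(k) − (n+g+δ)·k gives f'(k) = n+g+δ, i.e. 0.29·k^(0.29−1) = 0.136, so k_gold = (0.29/0.136)^(1/0.71) ≈ 2.9052.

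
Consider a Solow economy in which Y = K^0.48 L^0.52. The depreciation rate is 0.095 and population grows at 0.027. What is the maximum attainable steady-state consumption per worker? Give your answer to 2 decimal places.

n + δ = 0.027 + 0.095 = 0.122.
Maximizing c = f(k) − (n+δ)·k gives f'(k) = n+δ, i.e. 0.48·k^(0.48−1) = 0.122, so k_gold = (0.48/0.122)^(1/0.52) ≈ 13.9317.
y_gold = 13.9317^0.48 ≈ 3.5410.
c_gold = y_gold − (n+δ)·k_gold = 3.5410 − 0.122·13.9317 ≈ 1.8413.

c_gold ≈ 1.84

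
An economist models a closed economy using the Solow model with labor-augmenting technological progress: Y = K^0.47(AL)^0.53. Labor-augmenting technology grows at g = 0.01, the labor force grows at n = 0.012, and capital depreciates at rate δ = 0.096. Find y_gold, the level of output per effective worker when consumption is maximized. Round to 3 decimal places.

The effective depreciation rate is n + g + δ = 0.012 + 0.01 + 0.096 = 0.118.
Maximizing c = f(k) − (n+g+δ)·k gives f'(k) = n+g+δ, i.e. 0.47·k^(0.47−1) = 0.118, so k_gold = (0.47/0.118)^(1/0.53) ≈ 13.5670.
Output: y_gold = k_gold^0.47 = 13.5670^0.47 ≈ 3.4062.

y_gold ≈ 3.406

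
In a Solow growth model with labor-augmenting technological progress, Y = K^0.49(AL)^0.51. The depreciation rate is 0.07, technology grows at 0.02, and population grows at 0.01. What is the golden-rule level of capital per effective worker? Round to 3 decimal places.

k_gold ≈ 22.559

n + g + δ = 0.01 + 0.02 + 0.07 = 0.1.
Golden rule sets MPK = n+g+δ: 0.49·k^(0.49−1) = 0.1, so k_gold = (0.49/0.1)^(1/0.51) ≈ 22.5593.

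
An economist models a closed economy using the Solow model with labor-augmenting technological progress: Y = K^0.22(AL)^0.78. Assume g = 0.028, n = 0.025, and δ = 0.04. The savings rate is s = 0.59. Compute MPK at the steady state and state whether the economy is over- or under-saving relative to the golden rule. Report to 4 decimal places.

over-saving; MPK ≈ 0.0347

Break-even investment rate: n + g + δ = 0.025 + 0.028 + 0.04 = 0.093.
Steady-state k*: s·k^0.22 = 0.093·k gives k* = (0.59/0.093)^(1/0.78) ≈ 10.6826.
MPK = 0.22·10.6826^(-0.78) ≈ 0.0347.
MPK < n+g+δ = 0.093, so the economy is dynamically inefficient (over-saving).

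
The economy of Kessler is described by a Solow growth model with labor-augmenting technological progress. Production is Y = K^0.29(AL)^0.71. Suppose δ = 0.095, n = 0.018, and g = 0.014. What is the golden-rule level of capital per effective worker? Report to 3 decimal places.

k_gold ≈ 3.199

Capital per effective worker breaks even when investment replaces (n + g + δ)·k; here n + g + δ = 0.127.
Maximizing c = f(k) − (n+g+δ)·k gives f'(k) = n+g+δ, i.e. 0.29·k^(0.29−1) = 0.127, so k_gold = (0.29/0.127)^(1/0.71) ≈ 3.1994.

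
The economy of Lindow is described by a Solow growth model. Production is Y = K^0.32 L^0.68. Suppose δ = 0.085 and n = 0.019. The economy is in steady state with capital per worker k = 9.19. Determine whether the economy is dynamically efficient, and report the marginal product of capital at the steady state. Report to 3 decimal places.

Capital per worker breaks even when investment replaces (n + δ)·k; here n + δ = 0.104.
MPK = 0.32·k^(0.32−1) = 0.32·9.19^(-0.68) ≈ 0.0708.
MPK < 0.104, so the economy is dynamically inefficient (over-saving).

dynamically inefficient; MPK ≈ 0.071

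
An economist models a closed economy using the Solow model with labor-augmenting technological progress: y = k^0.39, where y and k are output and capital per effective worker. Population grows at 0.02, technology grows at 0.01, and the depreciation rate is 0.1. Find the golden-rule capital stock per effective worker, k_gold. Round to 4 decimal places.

k_gold ≈ 6.0557

Break-even investment rate: n + g + δ = 0.02 + 0.01 + 0.1 = 0.13.
Maximizing c = f(k) − (n+g+δ)·k gives f'(k) = n+g+δ, i.e. 0.39·k^(0.39−1) = 0.13, so k_gold = (0.39/0.13)^(1/0.61) ≈ 6.0557.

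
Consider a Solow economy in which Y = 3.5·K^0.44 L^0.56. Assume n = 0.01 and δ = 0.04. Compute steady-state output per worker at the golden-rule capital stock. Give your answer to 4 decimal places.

y_gold ≈ 51.7182

Capital per worker breaks even when investment replaces (n + δ)·k; here n + δ = 0.05.
Golden rule sets MPK = n+δ: 0.44·3.5·k^(0.44−1) = 0.05, so k_gold = (0.44·3.5/0.05)^(1/0.56) ≈ 455.1204.
Output: y_gold = 3.5·k_gold^0.44 = 3.5·455.1204^0.44 ≈ 51.7182.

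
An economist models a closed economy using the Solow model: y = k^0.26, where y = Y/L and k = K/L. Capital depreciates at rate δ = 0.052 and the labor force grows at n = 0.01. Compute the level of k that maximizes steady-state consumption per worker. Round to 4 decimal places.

k_gold ≈ 6.9395

The effective depreciation rate is n + δ = 0.01 + 0.052 = 0.062.
Golden rule sets MPK = n+δ: 0.26·k^(0.26−1) = 0.062, so k_gold = (0.26/0.062)^(1/0.74) ≈ 6.9395.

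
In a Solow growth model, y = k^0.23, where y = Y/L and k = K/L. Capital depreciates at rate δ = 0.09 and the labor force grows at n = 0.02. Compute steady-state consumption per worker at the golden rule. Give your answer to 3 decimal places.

Break-even investment rate: n + δ = 0.02 + 0.09 = 0.11.
Golden rule sets MPK = n+δ: 0.23·k^(0.23−1) = 0.11, so k_gold = (0.23/0.11)^(1/0.77) ≈ 2.6063.
y_gold = 2.6063^0.23 ≈ 1.2465.
c_gold = y_gold − (n+δ)·k_gold = 1.2465 − 0.11·2.6063 ≈ 0.9598.

c_gold ≈ 0.960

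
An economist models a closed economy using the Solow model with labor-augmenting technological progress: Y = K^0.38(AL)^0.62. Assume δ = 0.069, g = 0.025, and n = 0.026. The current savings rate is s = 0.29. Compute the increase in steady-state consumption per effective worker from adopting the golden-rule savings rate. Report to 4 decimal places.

Break-even investment rate: n + g + δ = 0.026 + 0.025 + 0.069 = 0.12.
Current steady state (s = 0.29): k* = (0.29/0.12)^(1/0.62) ≈ 4.1504, y* = 4.1504^0.38 ≈ 1.7174, c* = (1−0.29)·1.7174 ≈ 1.2194.
Maximizing c = f(k) − (n+g+δ)·k gives f'(k) = n+g+δ, i.e. 0.38·k^(0.38−1) = 0.12, so k_gold = (0.38/0.12)^(1/0.62) ≈ 6.4183.
y_gold = 6.4183^0.38 ≈ 2.0268, c_gold = y_gold − 0.12·k_gold ≈ 1.2566.
Gain: Δc = 1.2566 − 1.2194 ≈ 0.0373.

Δc ≈ 0.0373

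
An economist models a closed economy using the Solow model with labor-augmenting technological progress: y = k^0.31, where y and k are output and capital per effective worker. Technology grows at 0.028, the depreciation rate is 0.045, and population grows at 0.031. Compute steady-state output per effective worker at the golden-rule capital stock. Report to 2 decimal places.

y_gold ≈ 1.63

n + g + δ = 0.031 + 0.028 + 0.045 = 0.104.
Golden rule sets MPK = n+g+δ: 0.31·k^(0.31−1) = 0.104, so k_gold = (0.31/0.104)^(1/0.69) ≈ 4.8689.
Output: y_gold = k_gold^0.31 = 4.8689^0.31 ≈ 1.6334.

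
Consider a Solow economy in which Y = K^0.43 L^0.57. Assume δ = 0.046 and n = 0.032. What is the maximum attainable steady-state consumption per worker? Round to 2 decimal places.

Break-even investment rate: n + δ = 0.032 + 0.046 = 0.078.
At the golden rule the marginal product of capital equals n+δ: 0.43·k^(0.43−1) = 0.078. Solving, k_gold = (0.43/0.078)^(1/0.57) ≈ 19.9828.
y_gold = 19.9828^0.43 ≈ 3.6248.
c_gold = y_gold − (n+δ)·k_gold = 3.6248 − 0.078·19.9828 ≈ 2.0661.

c_gold ≈ 2.07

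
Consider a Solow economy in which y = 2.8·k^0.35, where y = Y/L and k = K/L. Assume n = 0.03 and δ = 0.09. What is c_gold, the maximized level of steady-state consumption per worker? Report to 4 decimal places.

c_gold ≈ 5.6386

n + δ = 0.03 + 0.09 = 0.12.
Setting f'(k) = n+δ gives 0.35·2.8·k^(0.35−1) = 0.12, hence k_gold = (0.35·2.8/0.12)^(1/0.65) ≈ 25.3015.
y_gold = 2.8·25.3015^0.35 ≈ 8.6748.
c_gold = y_gold − (n+δ)·k_gold = 8.6748 − 0.12·25.3015 ≈ 5.6386.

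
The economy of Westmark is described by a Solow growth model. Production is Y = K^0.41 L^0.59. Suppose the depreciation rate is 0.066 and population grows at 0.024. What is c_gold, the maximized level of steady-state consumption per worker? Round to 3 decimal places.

c_gold ≈ 1.692

n + δ = 0.024 + 0.066 = 0.09.
At the golden rule the marginal product of capital equals n+δ: 0.41·k^(0.41−1) = 0.09. Solving, k_gold = (0.41/0.09)^(1/0.59) ≈ 13.0669.
y_gold = 13.0669^0.41 ≈ 2.8683.
c_gold = y_gold − (n+δ)·k_gold = 2.8683 − 0.09·13.0669 ≈ 1.6923.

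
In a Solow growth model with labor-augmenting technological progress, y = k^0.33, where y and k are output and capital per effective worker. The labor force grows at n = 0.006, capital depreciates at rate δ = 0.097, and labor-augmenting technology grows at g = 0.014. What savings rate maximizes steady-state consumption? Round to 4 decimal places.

The effective depreciation rate is n + g + δ = 0.006 + 0.014 + 0.097 = 0.117.
At the golden rule MPK = n+g+δ, and in any Cobb-Douglas steady state s = (n+g+δ)·k/y = MPK·k/y = capital's share 0.33.

s_gold = 0.3300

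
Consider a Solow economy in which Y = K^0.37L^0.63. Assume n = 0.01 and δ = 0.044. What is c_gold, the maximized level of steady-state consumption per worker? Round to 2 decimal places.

Capital per worker breaks even when investment replaces (n + δ)·k; here n + δ = 0.054.
Golden rule sets MPK = n+δ: 0.37·k^(0.37−1) = 0.054, so k_gold = (0.37/0.054)^(1/0.63) ≈ 21.2168.
y_gold = 21.2168^0.37 ≈ 3.0965.
c_gold = y_gold − (n+δ)·k_gold = 3.0965 − 0.054·21.2168 ≈ 1.9508.

c_gold ≈ 1.95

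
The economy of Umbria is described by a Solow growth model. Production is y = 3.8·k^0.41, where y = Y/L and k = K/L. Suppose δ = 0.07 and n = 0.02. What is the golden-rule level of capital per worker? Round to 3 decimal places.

n + δ = 0.02 + 0.07 = 0.09.
At the golden rule the marginal product of capital equals n+δ: 0.41·3.8·k^(0.41−1) = 0.09. Solving, k_gold = (0.41·3.8/0.09)^(1/0.59) ≈ 125.5613.

k_gold ≈ 125.561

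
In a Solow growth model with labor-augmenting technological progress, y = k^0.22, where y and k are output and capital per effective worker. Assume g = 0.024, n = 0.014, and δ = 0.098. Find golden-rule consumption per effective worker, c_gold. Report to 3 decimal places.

c_gold ≈ 0.893

The effective depreciation rate is n + g + δ = 0.014 + 0.024 + 0.098 = 0.136.
Setting f'(k) = n+g+δ gives 0.22·k^(0.22−1) = 0.136, hence k_gold = (0.22/0.136)^(1/0.78) ≈ 1.8527.
y_gold = 1.8527^0.22 ≈ 1.1453.
c_gold = y_gold − (n+g+δ)·k_gold = 1.1453 − 0.136·1.8527 ≈ 0.8933.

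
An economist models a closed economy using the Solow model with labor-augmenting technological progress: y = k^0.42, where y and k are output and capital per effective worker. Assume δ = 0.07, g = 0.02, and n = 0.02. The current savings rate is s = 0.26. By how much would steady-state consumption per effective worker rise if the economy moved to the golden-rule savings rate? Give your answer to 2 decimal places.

Δc ≈ 0.15

Break-even investment rate: n + g + δ = 0.02 + 0.02 + 0.07 = 0.11.
Current steady state (s = 0.26): k* = (0.26/0.11)^(1/0.58) ≈ 4.4066, y* = 4.4066^0.42 ≈ 1.8643, c* = (1−0.26)·1.8643 ≈ 1.3796.
Golden rule sets MPK = n+g+δ: 0.42·k^(0.42−1) = 0.11, so k_gold = (0.42/0.11)^(1/0.58) ≈ 10.0740.
y_gold = 10.0740^0.42 ≈ 2.6384, c_gold = y_gold − 0.11·k_gold ≈ 1.5303.
Gain: Δc = 1.5303 − 1.3796 ≈ 0.1507.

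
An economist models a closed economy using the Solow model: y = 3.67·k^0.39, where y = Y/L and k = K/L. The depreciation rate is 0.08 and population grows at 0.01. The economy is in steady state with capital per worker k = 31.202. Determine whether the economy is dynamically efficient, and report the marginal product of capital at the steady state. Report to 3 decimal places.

dynamically efficient; MPK ≈ 0.176

n + δ = 0.01 + 0.08 = 0.09.
MPK = 0.39·3.67·k^(0.39−1) = 0.39·3.67·31.202^(-0.61) ≈ 0.1755.
MPK > 0.09, so the economy is dynamically efficient (under-saving).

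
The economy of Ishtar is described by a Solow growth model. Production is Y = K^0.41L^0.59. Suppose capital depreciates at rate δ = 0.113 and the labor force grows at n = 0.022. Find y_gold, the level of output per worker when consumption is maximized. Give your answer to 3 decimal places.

y_gold ≈ 2.164

Capital per worker breaks even when investment replaces (n + δ)·k; here n + δ = 0.135.
At the golden rule the marginal product of capital equals n+δ: 0.41·k^(0.41−1) = 0.135. Solving, k_gold = (0.41/0.135)^(1/0.59) ≈ 6.5722.
Output: y_gold = k_gold^0.41 = 6.5722^0.41 ≈ 2.1640.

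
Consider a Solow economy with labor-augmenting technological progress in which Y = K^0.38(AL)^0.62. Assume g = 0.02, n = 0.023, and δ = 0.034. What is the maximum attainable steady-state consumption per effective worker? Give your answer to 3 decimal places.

c_gold ≈ 1.649

Break-even investment rate: n + g + δ = 0.023 + 0.02 + 0.034 = 0.077.
Golden rule sets MPK = n+g+δ: 0.38·k^(0.38−1) = 0.077, so k_gold = (0.38/0.077)^(1/0.62) ≈ 13.1285.
y_gold = 13.1285^0.38 ≈ 2.6602.
c_gold = y_gold − (n+g+δ)·k_gold = 2.6602 − 0.077·13.1285 ≈ 1.6494.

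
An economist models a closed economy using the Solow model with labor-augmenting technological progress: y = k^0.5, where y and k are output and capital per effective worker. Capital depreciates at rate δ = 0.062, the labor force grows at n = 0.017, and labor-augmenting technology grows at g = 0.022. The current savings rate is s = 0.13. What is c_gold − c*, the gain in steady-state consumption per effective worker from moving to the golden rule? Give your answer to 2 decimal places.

Δc ≈ 1.36

The effective depreciation rate is n + g + δ = 0.017 + 0.022 + 0.062 = 0.101.
Current steady state (s = 0.13): k* = (0.13/0.101)^(1/0.5) ≈ 1.6567, y* = 1.6567^0.5 ≈ 1.2871, c* = (1−0.13)·1.2871 ≈ 1.1198.
Setting f'(k) = n+g+δ gives 0.5·k^(0.5−1) = 0.101, hence k_gold = (0.5/0.101)^(1/0.5) ≈ 24.5074.
y_gold = 24.5074^0.5 ≈ 4.9505, c_gold = y_gold − 0.101·k_gold ≈ 2.4752.
Gain: Δc = 2.4752 − 1.1198 ≈ 1.3554.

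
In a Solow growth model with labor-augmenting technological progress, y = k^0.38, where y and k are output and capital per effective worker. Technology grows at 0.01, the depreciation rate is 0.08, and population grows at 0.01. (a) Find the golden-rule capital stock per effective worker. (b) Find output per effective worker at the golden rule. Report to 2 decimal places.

The effective depreciation rate is n + g + δ = 0.01 + 0.01 + 0.08 = 0.1.
Setting f'(k) = n+g+δ gives 0.38·k^(0.38−1) = 0.1, hence k_gold = (0.38/0.1)^(1/0.62) ≈ 8.6126.
y_gold = 8.6126^0.38 ≈ 2.2665.

(a) k_gold ≈ 8.61; (b) y_gold ≈ 2.27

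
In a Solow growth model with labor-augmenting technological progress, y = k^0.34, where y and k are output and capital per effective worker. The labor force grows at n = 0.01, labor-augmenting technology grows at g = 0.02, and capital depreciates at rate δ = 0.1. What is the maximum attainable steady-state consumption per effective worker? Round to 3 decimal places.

Break-even investment rate: n + g + δ = 0.01 + 0.02 + 0.1 = 0.13.
Maximizing c = f(k) − (n+g+δ)·k gives f'(k) = n+g+δ, i.e. 0.34·k^(0.34−1) = 0.13, so k_gold = (0.34/0.13)^(1/0.66) ≈ 4.2917.
y_gold = 4.2917^0.34 ≈ 1.6409.
c_gold = y_gold − (n+g+δ)·k_gold = 1.6409 − 0.13·4.2917 ≈ 1.0830.

c_gold ≈ 1.083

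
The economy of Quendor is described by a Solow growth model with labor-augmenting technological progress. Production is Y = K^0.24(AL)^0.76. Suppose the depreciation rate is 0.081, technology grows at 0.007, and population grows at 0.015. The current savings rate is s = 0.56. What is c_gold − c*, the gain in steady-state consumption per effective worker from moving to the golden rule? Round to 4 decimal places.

Δc ≈ 0.2417

The effective depreciation rate is n + g + δ = 0.015 + 0.007 + 0.081 = 0.103.
Current steady state (s = 0.56): k* = (0.56/0.103)^(1/0.76) ≈ 9.2804, y* = 9.2804^0.24 ≈ 1.7069, c* = (1−0.56)·1.7069 ≈ 0.7510.
At the golden rule the marginal product of capital equals n+g+δ: 0.24·k^(0.24−1) = 0.103. Solving, k_gold = (0.24/0.103)^(1/0.76) ≈ 3.0436.
y_gold = 3.0436^0.24 ≈ 1.3062, c_gold = y_gold − 0.103·k_gold ≈ 0.9927.
Gain: Δc = 0.9927 − 0.7510 ≈ 0.2417.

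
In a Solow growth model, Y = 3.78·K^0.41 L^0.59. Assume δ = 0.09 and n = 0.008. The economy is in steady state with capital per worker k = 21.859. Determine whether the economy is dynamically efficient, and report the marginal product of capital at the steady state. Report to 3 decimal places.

dynamically efficient; MPK ≈ 0.251

Break-even investment rate: n + δ = 0.008 + 0.09 = 0.098.
MPK = 0.41·3.78·k^(0.41−1) = 0.41·3.78·21.859^(-0.59) ≈ 0.2511.
MPK > 0.098, so the economy is dynamically efficient (under-saving).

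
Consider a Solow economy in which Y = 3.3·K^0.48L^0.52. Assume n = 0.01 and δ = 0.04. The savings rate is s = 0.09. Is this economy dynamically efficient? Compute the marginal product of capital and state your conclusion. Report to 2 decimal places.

dynamically efficient; MPK ≈ 0.27

Break-even investment rate: n + δ = 0.01 + 0.04 = 0.05.
Steady-state k*: s·A·k^0.48 = 0.05·k gives k* = (0.09·3.3/0.05)^(1/0.52) ≈ 30.7646.
MPK = 0.48·3.3·30.7646^(-0.52) ≈ 0.2667.
MPK > n+δ = 0.05, so the economy is dynamically efficient (under-saving).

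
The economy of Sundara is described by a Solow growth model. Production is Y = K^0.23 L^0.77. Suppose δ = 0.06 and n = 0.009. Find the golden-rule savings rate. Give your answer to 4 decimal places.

The effective depreciation rate is n + δ = 0.009 + 0.06 = 0.069.
At the golden rule MPK = n+δ, and in any Cobb-Douglas steady state s = (n+δ)·k/y = MPK·k/y = capital's share 0.23.

s_gold = 0.2300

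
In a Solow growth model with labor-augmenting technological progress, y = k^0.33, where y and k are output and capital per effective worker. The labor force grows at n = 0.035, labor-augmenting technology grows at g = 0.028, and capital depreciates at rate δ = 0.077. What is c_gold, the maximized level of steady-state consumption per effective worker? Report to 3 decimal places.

Break-even investment rate: n + g + δ = 0.035 + 0.028 + 0.077 = 0.14.
At the golden rule the marginal product of capital equals n+g+δ: 0.33·k^(0.33−1) = 0.14. Solving, k_gold = (0.33/0.14)^(1/0.67) ≈ 3.5958.
y_gold = 3.5958^0.33 ≈ 1.5255.
c_gold = y_gold − (n+g+δ)·k_gold = 1.5255 − 0.14·3.5958 ≈ 1.0221.

c_gold ≈ 1.022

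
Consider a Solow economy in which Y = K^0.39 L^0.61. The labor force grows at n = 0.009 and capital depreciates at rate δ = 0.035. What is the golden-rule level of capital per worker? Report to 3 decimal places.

k_gold ≈ 35.765

Capital per worker breaks even when investment replaces (n + δ)·k; here n + δ = 0.044.
Maximizing c = f(k) − (n+δ)·k gives f'(k) = n+δ, i.e. 0.39·k^(0.39−1) = 0.044, so k_gold = (0.39/0.044)^(1/0.61) ≈ 35.7653.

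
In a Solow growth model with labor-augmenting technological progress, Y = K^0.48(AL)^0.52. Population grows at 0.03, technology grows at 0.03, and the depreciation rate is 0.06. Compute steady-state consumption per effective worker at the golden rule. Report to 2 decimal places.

c_gold ≈ 1.87

Capital per effective worker breaks even when investment replaces (n + g + δ)·k; here n + g + δ = 0.12.
At the golden rule the marginal product of capital equals n+g+δ: 0.48·k^(0.48−1) = 0.12. Solving, k_gold = (0.48/0.12)^(1/0.52) ≈ 14.3816.
y_gold = 14.3816^0.48 ≈ 3.5954.
c_gold = y_gold − (n+g+δ)·k_gold = 3.5954 − 0.12·14.3816 ≈ 1.8696.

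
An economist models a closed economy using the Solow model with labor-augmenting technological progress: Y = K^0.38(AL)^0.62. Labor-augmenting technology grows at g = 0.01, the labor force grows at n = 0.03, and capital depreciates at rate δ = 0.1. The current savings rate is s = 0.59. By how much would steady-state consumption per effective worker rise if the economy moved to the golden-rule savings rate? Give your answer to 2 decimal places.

Capital per effective worker breaks even when investment replaces (n + g + δ)·k; here n + g + δ = 0.14.
Current steady state (s = 0.59): k* = (0.59/0.14)^(1/0.62) ≈ 10.1770, y* = 10.1770^0.38 ≈ 2.4149, c* = (1−0.59)·2.4149 ≈ 0.9901.
Golden rule sets MPK = n+g+δ: 0.38·k^(0.38−1) = 0.14, so k_gold = (0.38/0.14)^(1/0.62) ≈ 5.0055.
y_gold = 5.0055^0.38 ≈ 1.8441, c_gold = y_gold − 0.14·k_gold ≈ 1.1434.
Gain: Δc = 1.1434 − 0.9901 ≈ 0.1533.

Δc ≈ 0.15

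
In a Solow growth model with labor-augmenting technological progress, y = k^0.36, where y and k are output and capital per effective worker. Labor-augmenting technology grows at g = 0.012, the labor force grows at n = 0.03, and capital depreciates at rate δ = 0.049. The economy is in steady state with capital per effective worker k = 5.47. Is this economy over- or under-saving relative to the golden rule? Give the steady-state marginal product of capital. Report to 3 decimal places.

Capital per effective worker breaks even when investment replaces (n + g + δ)·k; here n + g + δ = 0.091.
MPK = 0.36·k^(0.36−1) = 0.36·5.47^(-0.64) ≈ 0.1213.
MPK > 0.091, so the economy is dynamically efficient (under-saving).

under-saving; MPK ≈ 0.121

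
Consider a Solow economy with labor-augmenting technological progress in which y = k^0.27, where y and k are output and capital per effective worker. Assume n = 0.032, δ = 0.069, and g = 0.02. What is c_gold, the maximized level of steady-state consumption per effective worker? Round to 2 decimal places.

c_gold ≈ 0.98

The effective depreciation rate is n + g + δ = 0.032 + 0.02 + 0.069 = 0.121.
Setting f'(k) = n+g+δ gives 0.27·k^(0.27−1) = 0.121, hence k_gold = (0.27/0.121)^(1/0.73) ≈ 3.0026.
y_gold = 3.0026^0.27 ≈ 1.3456.
c_gold = y_gold − (n+g+δ)·k_gold = 1.3456 − 0.121·3.0026 ≈ 0.9823.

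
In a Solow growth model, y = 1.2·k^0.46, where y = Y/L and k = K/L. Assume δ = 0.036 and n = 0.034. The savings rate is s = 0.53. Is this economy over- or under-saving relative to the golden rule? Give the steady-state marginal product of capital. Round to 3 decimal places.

Capital per worker breaks even when investment replaces (n + δ)·k; here n + δ = 0.07.
Steady-state k*: s·A·k^0.46 = 0.07·k gives k* = (0.53·1.2/0.07)^(1/0.54) ≈ 59.5304.
MPK = 0.46·1.2·59.5304^(-0.54) ≈ 0.0608.
MPK < n+δ = 0.07, so the economy is dynamically inefficient (over-saving).

over-saving; MPK ≈ 0.061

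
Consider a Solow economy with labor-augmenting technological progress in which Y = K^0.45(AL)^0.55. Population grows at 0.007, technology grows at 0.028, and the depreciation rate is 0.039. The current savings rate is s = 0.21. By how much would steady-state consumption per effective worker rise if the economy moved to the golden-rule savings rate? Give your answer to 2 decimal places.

Capital per effective worker breaks even when investment replaces (n + g + δ)·k; here n + g + δ = 0.074.
Current steady state (s = 0.21): k* = (0.21/0.074)^(1/0.55) ≈ 6.6621, y* = 6.6621^0.45 ≈ 2.3476, c* = (1−0.21)·2.3476 ≈ 1.8546.
Setting f'(k) = n+g+δ gives 0.45·k^(0.45−1) = 0.074, hence k_gold = (0.45/0.074)^(1/0.55) ≈ 26.6330.
y_gold = 26.6330^0.45 ≈ 4.3796, c_gold = y_gold − 0.074·k_gold ≈ 2.4088.
Gain: Δc = 2.4088 − 1.8546 ≈ 0.5542.

Δc ≈ 0.55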